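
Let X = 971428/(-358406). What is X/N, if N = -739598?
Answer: 242857/66269090197 ≈ 3.6647e-6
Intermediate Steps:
X = -485714/179203 (X = 971428*(-1/358406) = -485714/179203 ≈ -2.7104)
X/N = -485714/179203/(-739598) = -485714/179203*(-1/739598) = 242857/66269090197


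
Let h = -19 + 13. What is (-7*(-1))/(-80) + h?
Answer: -487/80 ≈ -6.0875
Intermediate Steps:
h = -6
(-7*(-1))/(-80) + h = (-7*(-1))/(-80) - 6 = -1/80*7 - 6 = -7/80 - 6 = -487/80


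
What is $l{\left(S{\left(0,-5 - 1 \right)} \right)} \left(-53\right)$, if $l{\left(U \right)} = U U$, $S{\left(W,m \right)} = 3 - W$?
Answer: $-477$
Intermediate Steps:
$l{\left(U \right)} = U^{2}$
$l{\left(S{\left(0,-5 - 1 \right)} \right)} \left(-53\right) = \left(3 - 0\right)^{2} \left(-53\right) = \left(3 + 0\right)^{2} \left(-53\right) = 3^{2} \left(-53\right) = 9 \left(-53\right) = -477$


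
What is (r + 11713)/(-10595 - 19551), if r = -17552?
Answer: 5839/30146 ≈ 0.19369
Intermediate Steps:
(r + 11713)/(-10595 - 19551) = (-17552 + 11713)/(-10595 - 19551) = -5839/(-30146) = -5839*(-1/30146) = 5839/30146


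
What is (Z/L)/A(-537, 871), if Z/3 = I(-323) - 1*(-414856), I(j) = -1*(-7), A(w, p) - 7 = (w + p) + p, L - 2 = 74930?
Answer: 414863/30272528 ≈ 0.013704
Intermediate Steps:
L = 74932 (L = 2 + 74930 = 74932)
A(w, p) = 7 + w + 2*p (A(w, p) = 7 + ((w + p) + p) = 7 + ((p + w) + p) = 7 + (w + 2*p) = 7 + w + 2*p)
I(j) = 7
Z = 1244589 (Z = 3*(7 - 1*(-414856)) = 3*(7 + 414856) = 3*414863 = 1244589)
(Z/L)/A(-537, 871) = (1244589/74932)/(7 - 537 + 2*871) = (1244589*(1/74932))/(7 - 537 + 1742) = (1244589/74932)/1212 = (1244589/74932)*(1/1212) = 414863/30272528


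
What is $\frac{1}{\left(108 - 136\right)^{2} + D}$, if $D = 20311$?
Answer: $\frac{1}{21095} \approx 4.7405 \cdot 10^{-5}$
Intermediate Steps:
$\frac{1}{\left(108 - 136\right)^{2} + D} = \frac{1}{\left(108 - 136\right)^{2} + 20311} = \frac{1}{\left(-28\right)^{2} + 20311} = \frac{1}{784 + 20311} = \frac{1}{21095}$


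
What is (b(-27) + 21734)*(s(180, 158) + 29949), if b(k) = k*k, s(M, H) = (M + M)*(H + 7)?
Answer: 2007046587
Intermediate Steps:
s(M, H) = 2*M*(7 + H) (s(M, H) = (2*M)*(7 + H) = 2*M*(7 + H))
b(k) = k²
(b(-27) + 21734)*(s(180, 158) + 29949) = ((-27)² + 21734)*(2*180*(7 + 158) + 29949) = (729 + 21734)*(2*180*165 + 29949) = 22463*(59400 + 29949) = 22463*89349 = 2007046587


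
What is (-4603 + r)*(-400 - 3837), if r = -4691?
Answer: 39378678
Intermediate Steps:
(-4603 + r)*(-400 - 3837) = (-4603 - 4691)*(-400 - 3837) = -9294*(-4237) = 39378678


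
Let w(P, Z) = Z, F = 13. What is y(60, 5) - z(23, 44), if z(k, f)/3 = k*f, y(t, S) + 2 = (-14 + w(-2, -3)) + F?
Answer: -3042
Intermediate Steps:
y(t, S) = -6 (y(t, S) = -2 + ((-14 - 3) + 13) = -2 + (-17 + 13) = -2 - 4 = -6)
z(k, f) = 3*f*k (z(k, f) = 3*(k*f) = 3*(f*k) = 3*f*k)
y(60, 5) - z(23, 44) = -6 - 3*44*23 = -6 - 1*3036 = -6 - 3036 = -3042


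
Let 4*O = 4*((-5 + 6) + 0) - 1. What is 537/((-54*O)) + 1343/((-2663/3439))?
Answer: -125654933/71901 ≈ -1747.6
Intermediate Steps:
O = 3/4 (O = (4*((-5 + 6) + 0) - 1)/4 = (4*(1 + 0) - 1)/4 = (4*1 - 1)/4 = (4 - 1)/4 = (1/4)*3 = 3/4 ≈ 0.75000)
537/((-54*O)) + 1343/((-2663/3439)) = 537/((-54*3/4)) + 1343/((-2663/3439)) = 537/(-81/2) + 1343/((-2663*1/3439)) = 537*(-2/81) + 1343/(-2663/3439) = -358/27 + 1343*(-3439/2663) = -358/27 - 4618577/2663 = -125654933/71901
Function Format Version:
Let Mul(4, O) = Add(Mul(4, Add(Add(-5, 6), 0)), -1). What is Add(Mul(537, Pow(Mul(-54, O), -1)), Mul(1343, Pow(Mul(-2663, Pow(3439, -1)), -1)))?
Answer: Rational(-125654933, 71901) ≈ -1747.6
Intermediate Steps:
O = Rational(3, 4) (O = Mul(Rational(1, 4), Add(Mul(4, Add(Add(-5, 6), 0)), -1)) = Mul(Rational(1, 4), Add(Mul(4, Add(1, 0)), -1)) = Mul(Rational(1, 4), Add(Mul(4, 1), -1)) = Mul(Rational(1, 4), Add(4, -1)) = Mul(Rational(1, 4), 3) = Rational(3, 4) ≈ 0.75000)
Add(Mul(537, Pow(Mul(-54, O), -1)), Mul(1343, Pow(Mul(-2663, Pow(3439, -1)), -1))) = Add(Mul(537, Pow(Mul(-54, Rational(3, 4)), -1)), Mul(1343, Pow(Mul(-2663, Pow(3439, -1)), -1))) = Add(Mul(537, Pow(Rational(-81, 2), -1)), Mul(1343, Pow(Mul(-2663, Rational(1, 3439)), -1))) = Add(Mul(537, Rational(-2, 81)), Mul(1343, Pow(Rational(-2663, 3439), -1))) = Add(Rational(-358, 27), Mul(1343, Rational(-3439, 2663))) = Add(Rational(-358, 27), Rational(-4618577, 2663)) = Rational(-125654933, 71901)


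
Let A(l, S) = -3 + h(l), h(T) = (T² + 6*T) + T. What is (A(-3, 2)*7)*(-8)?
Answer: 840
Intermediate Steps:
h(T) = T² + 7*T
A(l, S) = -3 + l*(7 + l)
(A(-3, 2)*7)*(-8) = ((-3 - 3*(7 - 3))*7)*(-8) = ((-3 - 3*4)*7)*(-8) = ((-3 - 12)*7)*(-8) = -15*7*(-8) = -105*(-8) = 840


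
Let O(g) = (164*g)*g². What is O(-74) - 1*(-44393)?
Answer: -66412343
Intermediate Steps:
O(g) = 164*g³
O(-74) - 1*(-44393) = 164*(-74)³ - 1*(-44393) = 164*(-405224) + 44393 = -66456736 + 44393 = -66412343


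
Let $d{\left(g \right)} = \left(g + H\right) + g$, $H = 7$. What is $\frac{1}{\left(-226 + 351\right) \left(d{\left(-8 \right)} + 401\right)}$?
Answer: $\frac{1}{49000} \approx 2.0408 \cdot 10^{-5}$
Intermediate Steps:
$d{\left(g \right)} = 7 + 2 g$ ($d{\left(g \right)} = \left(g + 7\right) + g = \left(7 + g\right) + g = 7 + 2 g$)
$\frac{1}{\left(-226 + 351\right) \left(d{\left(-8 \right)} + 401\right)} = \frac{1}{\left(-226 + 351\right) \left(\left(7 + 2 \left(-8\right)\right) + 401\right)} = \frac{1}{125 \left(\left(7 - 16\right) + 401\right)} = \frac{1}{125 \left(-9 + 401\right)} = \frac{1}{125 \cdot 392} = \frac{1}{49000}$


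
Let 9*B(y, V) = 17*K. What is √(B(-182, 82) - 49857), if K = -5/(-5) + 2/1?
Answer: I*√448662/3 ≈ 223.27*I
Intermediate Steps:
K = 3 (K = -5*(-⅕) + 2*1 = 1 + 2 = 3)
B(y, V) = 17/3 (B(y, V) = (17*3)/9 = (⅑)*51 = 17/3)
√(B(-182, 82) - 49857) = √(17/3 - 49857) = √(-149554/3) = I*√448662/3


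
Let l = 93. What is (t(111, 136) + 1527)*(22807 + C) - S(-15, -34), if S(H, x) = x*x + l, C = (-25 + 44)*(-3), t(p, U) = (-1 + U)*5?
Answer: 50094251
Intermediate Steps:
t(p, U) = -5 + 5*U
C = -57 (C = 19*(-3) = -57)
S(H, x) = 93 + x² (S(H, x) = x*x + 93 = x² + 93 = 93 + x²)
(t(111, 136) + 1527)*(22807 + C) - S(-15, -34) = ((-5 + 5*136) + 1527)*(22807 - 57) - (93 + (-34)²) = ((-5 + 680) + 1527)*22750 - (93 + 1156) = (675 + 1527)*22750 - 1*1249 = 2202*22750 - 1249 = 50095500 - 1249 = 50094251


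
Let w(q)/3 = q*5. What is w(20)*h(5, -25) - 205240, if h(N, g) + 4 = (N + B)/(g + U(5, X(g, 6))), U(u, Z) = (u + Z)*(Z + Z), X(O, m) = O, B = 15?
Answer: -2683640/13 ≈ -2.0643e+5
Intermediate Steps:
U(u, Z) = 2*Z*(Z + u) (U(u, Z) = (Z + u)*(2*Z) = 2*Z*(Z + u))
w(q) = 15*q (w(q) = 3*(q*5) = 3*(5*q) = 15*q)
h(N, g) = -4 + (15 + N)/(g + 2*g*(5 + g)) (h(N, g) = -4 + (N + 15)/(g + 2*g*(g + 5)) = -4 + (15 + N)/(g + 2*g*(5 + g)))
w(20)*h(5, -25) - 205240 = (15*20)*((15 + 5 - 44*(-25) - 8*(-25)²)/((-25)*(11 + 2*(-25)))) - 205240 = 300*(-(15 + 5 + 1100 - 8*625)/(25*(11 - 50))) - 205240 = 300*(-1/25*(15 + 5 + 1100 - 5000)/(-39)) - 205240 = 300*(-1/25*(-1/39)*(-3880)) - 205240 = 300*(-776/195) - 205240 = -15520/13 - 205240 = -2683640/13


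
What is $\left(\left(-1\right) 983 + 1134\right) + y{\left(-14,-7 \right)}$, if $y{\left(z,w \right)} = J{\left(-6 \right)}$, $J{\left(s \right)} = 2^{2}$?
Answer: $155$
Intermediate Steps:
$J{\left(s \right)} = 4$
$y{\left(z,w \right)} = 4$
$\left(\left(-1\right) 983 + 1134\right) + y{\left(-14,-7 \right)} = \left(\left(-1\right) 983 + 1134\right) + 4 = \left(-983 + 1134\right) + 4 = 151 + 4 = 155$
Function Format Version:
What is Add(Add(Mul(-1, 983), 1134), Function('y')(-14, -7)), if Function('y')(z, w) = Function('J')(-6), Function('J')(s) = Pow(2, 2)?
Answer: 155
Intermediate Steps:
Function('J')(s) = 4
Function('y')(z, w) = 4
Add(Add(Mul(-1, 983), 1134), Function('y')(-14, -7)) = Add(Add(Mul(-1, 983), 1134), 4) = Add(Add(-983, 1134), 4) = Add(151, 4) = 155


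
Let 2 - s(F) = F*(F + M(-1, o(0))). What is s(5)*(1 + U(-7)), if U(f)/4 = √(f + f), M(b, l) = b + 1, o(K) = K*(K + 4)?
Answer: -23 - 92*I*√14 ≈ -23.0 - 344.23*I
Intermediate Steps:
o(K) = K*(4 + K)
M(b, l) = 1 + b
s(F) = 2 - F² (s(F) = 2 - F*(F + (1 - 1)) = 2 - F*(F + 0) = 2 - F*F = 2 - F²)
U(f) = 4*√2*√f (U(f) = 4*√(f + f) = 4*√(2*f) = 4*(√2*√f) = 4*√2*√f)
s(5)*(1 + U(-7)) = (2 - 1*5²)*(1 + 4*√2*√(-7)) = (2 - 1*25)*(1 + 4*√2*(I*√7)) = (2 - 25)*(1 + 4*I*√14) = -23*(1 + 4*I*√14) = -23 - 92*I*√14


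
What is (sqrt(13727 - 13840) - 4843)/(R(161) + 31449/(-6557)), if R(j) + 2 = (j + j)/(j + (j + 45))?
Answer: 11654287217/14243267 - 2406419*I*sqrt(113)/14243267 ≈ 818.23 - 1.796*I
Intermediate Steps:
R(j) = -2 + 2*j/(45 + 2*j) (R(j) = -2 + (j + j)/(j + (j + 45)) = -2 + (2*j)/(j + (45 + j)) = -2 + (2*j)/(45 + 2*j) = -2 + 2*j/(45 + 2*j))
(sqrt(13727 - 13840) - 4843)/(R(161) + 31449/(-6557)) = (sqrt(13727 - 13840) - 4843)/(2*(-45 - 1*161)/(45 + 2*161) + 31449/(-6557)) = (sqrt(-113) - 4843)/(2*(-45 - 161)/(45 + 322) + 31449*(-1/6557)) = (I*sqrt(113) - 4843)/(2*(-206)/367 - 31449/6557) = (-4843 + I*sqrt(113))/(2*(1/367)*(-206) - 31449/6557) = (-4843 + I*sqrt(113))/(-412/367 - 31449/6557) = (-4843 + I*sqrt(113))/(-14243267/2406419) = (-4843 + I*sqrt(113))*(-2406419/14243267) = 11654287217/14243267 - 2406419*I*sqrt(113)/14243267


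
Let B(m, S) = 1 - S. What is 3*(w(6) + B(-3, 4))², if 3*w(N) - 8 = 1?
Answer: 0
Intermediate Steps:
w(N) = 3 (w(N) = 8/3 + (⅓)*1 = 8/3 + ⅓ = 3)
3*(w(6) + B(-3, 4))² = 3*(3 + (1 - 1*4))² = 3*(3 + (1 - 4))² = 3*(3 - 3)² = 3*0² = 3*0 = 0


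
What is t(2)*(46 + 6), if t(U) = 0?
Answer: 0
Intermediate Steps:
t(2)*(46 + 6) = 0*(46 + 6) = 0*52 = 0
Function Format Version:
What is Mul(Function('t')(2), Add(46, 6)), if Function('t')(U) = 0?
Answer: 0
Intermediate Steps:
Mul(Function('t')(2), Add(46, 6)) = Mul(0, Add(46, 6)) = Mul(0, 52) = 0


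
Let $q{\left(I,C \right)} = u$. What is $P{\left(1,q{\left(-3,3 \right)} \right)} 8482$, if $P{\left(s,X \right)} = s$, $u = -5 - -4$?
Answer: $8482$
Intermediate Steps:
$u = -1$ ($u = -5 + 4 = -1$)
$q{\left(I,C \right)} = -1$
$P{\left(1,q{\left(-3,3 \right)} \right)} 8482 = 1 \cdot 8482 = 8482$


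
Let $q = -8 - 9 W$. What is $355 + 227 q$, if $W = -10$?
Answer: $18969$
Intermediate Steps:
$q = 82$ ($q = -8 - -90 = -8 + 90 = 82$)
$355 + 227 q = 355 + 227 \cdot 82 = 355 + 18614 = 18969$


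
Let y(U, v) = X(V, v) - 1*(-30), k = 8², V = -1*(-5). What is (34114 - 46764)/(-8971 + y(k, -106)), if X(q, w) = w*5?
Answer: 1150/861 ≈ 1.3357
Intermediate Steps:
V = 5
X(q, w) = 5*w
k = 64
y(U, v) = 30 + 5*v (y(U, v) = 5*v - 1*(-30) = 5*v + 30 = 30 + 5*v)
(34114 - 46764)/(-8971 + y(k, -106)) = (34114 - 46764)/(-8971 + (30 + 5*(-106))) = -12650/(-8971 + (30 - 530)) = -12650/(-8971 - 500) = -12650/(-9471) = -12650*(-1/9471) = 1150/861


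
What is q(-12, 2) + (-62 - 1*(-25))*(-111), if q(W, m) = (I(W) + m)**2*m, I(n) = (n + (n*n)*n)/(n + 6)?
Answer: 174635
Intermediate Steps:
I(n) = (n + n**3)/(6 + n) (I(n) = (n + n**2*n)/(6 + n) = (n + n**3)/(6 + n))
q(W, m) = m*(m + (W + W**3)/(6 + W))**2 (q(W, m) = ((W + W**3)/(6 + W) + m)**2*m = (m + (W + W**3)/(6 + W))**2*m = m*(m + (W + W**3)/(6 + W))**2)
q(-12, 2) + (-62 - 1*(-25))*(-111) = 2*(-12 + (-12)**3 + 2*(6 - 12))**2/(6 - 12)**2 + (-62 - 1*(-25))*(-111) = 2*(-12 - 1728 + 2*(-6))**2/(-6)**2 + (-62 + 25)*(-111) = 2*(1/36)*(-12 - 1728 - 12)**2 - 37*(-111) = 2*(1/36)*(-1752)**2 + 4107 = 2*(1/36)*3069504 + 4107 = 170528 + 4107 = 174635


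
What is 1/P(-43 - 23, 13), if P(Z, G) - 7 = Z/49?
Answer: 49/277 ≈ 0.17690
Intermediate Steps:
P(Z, G) = 7 + Z/49
1/P(-43 - 23, 13) = 1/(7 + (-43 - 23)/49) = 1/(7 + (1/49)*(-66)) = 1/(7 - 66/49) = 1/(277/49) = 49/277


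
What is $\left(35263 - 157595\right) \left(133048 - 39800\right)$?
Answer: $-11407214336$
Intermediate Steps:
$\left(35263 - 157595\right) \left(133048 - 39800\right) = \left(-122332\right) 93248 = -11407214336$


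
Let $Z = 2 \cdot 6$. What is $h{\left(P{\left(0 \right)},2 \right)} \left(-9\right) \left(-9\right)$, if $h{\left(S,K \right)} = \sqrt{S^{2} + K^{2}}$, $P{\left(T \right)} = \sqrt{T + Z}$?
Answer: $324$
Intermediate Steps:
$Z = 12$
$P{\left(T \right)} = \sqrt{12 + T}$ ($P{\left(T \right)} = \sqrt{T + 12} = \sqrt{12 + T}$)
$h{\left(S,K \right)} = \sqrt{K^{2} + S^{2}}$
$h{\left(P{\left(0 \right)},2 \right)} \left(-9\right) \left(-9\right) = \sqrt{2^{2} + \left(\sqrt{12 + 0}\right)^{2}} \left(-9\right) \left(-9\right) = \sqrt{4 + \left(\sqrt{12}\right)^{2}} \left(-9\right) \left(-9\right) = \sqrt{4 + \left(2 \sqrt{3}\right)^{2}} \left(-9\right) \left(-9\right) = \sqrt{4 + 12} \left(-9\right) \left(-9\right) = \sqrt{16} \left(-9\right) \left(-9\right) = 4 \left(-9\right) \left(-9\right) = \left(-36\right) \left(-9\right) = 324$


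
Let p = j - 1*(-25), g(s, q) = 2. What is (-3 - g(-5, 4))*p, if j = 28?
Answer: -265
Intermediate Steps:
p = 53 (p = 28 - 1*(-25) = 28 + 25 = 53)
(-3 - g(-5, 4))*p = (-3 - 1*2)*53 = (-3 - 2)*53 = -5*53 = -265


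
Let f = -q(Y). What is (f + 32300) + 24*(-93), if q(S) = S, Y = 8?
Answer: 30060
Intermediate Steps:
f = -8 (f = -1*8 = -8)
(f + 32300) + 24*(-93) = (-8 + 32300) + 24*(-93) = 32292 - 2232 = 30060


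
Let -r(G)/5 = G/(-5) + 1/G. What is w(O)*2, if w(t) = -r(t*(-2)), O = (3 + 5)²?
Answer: 16379/64 ≈ 255.92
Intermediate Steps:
O = 64 (O = 8² = 64)
r(G) = G - 5/G (r(G) = -5*(G/(-5) + 1/G) = -5*(G*(-⅕) + 1/G) = -5*(-G/5 + 1/G) = -5*(1/G - G/5) = G - 5/G)
w(t) = 2*t - 5/(2*t) (w(t) = -(t*(-2) - 5*(-1/(2*t))) = -(-2*t - 5*(-1/(2*t))) = -(-2*t - (-5)/(2*t)) = -(-2*t + 5/(2*t)) = 2*t - 5/(2*t))
w(O)*2 = (2*64 - 5/2/64)*2 = (128 - 5/2*1/64)*2 = (128 - 5/128)*2 = (16379/128)*2 = 16379/64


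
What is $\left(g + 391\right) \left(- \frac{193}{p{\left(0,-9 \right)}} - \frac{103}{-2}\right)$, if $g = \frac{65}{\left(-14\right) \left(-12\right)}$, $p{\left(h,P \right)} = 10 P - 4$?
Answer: $\frac{1173761}{56} \approx 20960.0$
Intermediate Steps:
$p{\left(h,P \right)} = -4 + 10 P$
$g = \frac{65}{168} \approx 0.3869$
$\left(g + 391\right) \left(- \frac{193}{p{\left(0,-9 \right)}} - \frac{103}{-2}\right) = \left(\frac{65}{168} + 391\right) \left(- \frac{193}{-4 + 10 \left(-9\right)} - \frac{103}{-2}\right) = \frac{65753 \left(- \frac{193}{-4 - 90} - - \frac{103}{2}\right)}{168} = \frac{65753 \left(- \frac{193}{-94} + \frac{103}{2}\right)}{168} = \frac{65753 \left(\left(-193\right) \left(- \frac{1}{94}\right) + \frac{103}{2}\right)}{168} = \frac{65753 \left(\frac{193}{94} + \frac{103}{2}\right)}{168} = \frac{65753}{168} \cdot \frac{2517}{47} = \frac{1173761}{56}$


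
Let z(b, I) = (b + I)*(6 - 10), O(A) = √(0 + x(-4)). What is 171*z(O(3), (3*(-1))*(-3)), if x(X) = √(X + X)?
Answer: -6156 - 684*2^(¾)*√I ≈ -6969.4 - 813.42*I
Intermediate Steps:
x(X) = √2*√X (x(X) = √(2*X) = √2*√X)
O(A) = 2^(¾)*√I (O(A) = √(0 + √2*√(-4)) = √(0 + √2*(2*I)) = √(0 + 2*I*√2) = √(2*I*√2) = 2^(¾)*√I)
z(b, I) = -4*I - 4*b (z(b, I) = (I + b)*(-4) = -4*I - 4*b)
171*z(O(3), (3*(-1))*(-3)) = 171*(-4*3*(-1)*(-3) - 4*2^(¾)*√I) = 171*(-(-12)*(-3) - 4*2^(¾)*√I) = 171*(-4*9 - 4*2^(¾)*√I) = 171*(-36 - 4*2^(¾)*√I) = -6156 - 684*2^(¾)*√I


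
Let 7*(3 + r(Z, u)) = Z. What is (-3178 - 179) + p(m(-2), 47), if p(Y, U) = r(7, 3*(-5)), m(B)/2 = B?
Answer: -3359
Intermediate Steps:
r(Z, u) = -3 + Z/7
m(B) = 2*B
p(Y, U) = -2 (p(Y, U) = -3 + (⅐)*7 = -3 + 1 = -2)
(-3178 - 179) + p(m(-2), 47) = (-3178 - 179) - 2 = -3357 - 2 = -3359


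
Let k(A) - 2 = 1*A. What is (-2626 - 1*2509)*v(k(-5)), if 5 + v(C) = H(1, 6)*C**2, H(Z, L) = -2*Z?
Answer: 118105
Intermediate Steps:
k(A) = 2 + A (k(A) = 2 + 1*A = 2 + A)
v(C) = -5 - 2*C**2 (v(C) = -5 + (-2*1)*C**2 = -5 - 2*C**2)
(-2626 - 1*2509)*v(k(-5)) = (-2626 - 1*2509)*(-5 - 2*(2 - 5)**2) = (-2626 - 2509)*(-5 - 2*(-3)**2) = -5135*(-5 - 2*9) = -5135*(-5 - 18) = -5135*(-23) = 118105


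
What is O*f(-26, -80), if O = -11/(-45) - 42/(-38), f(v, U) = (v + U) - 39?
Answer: -33466/171 ≈ -195.71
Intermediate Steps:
f(v, U) = -39 + U + v (f(v, U) = (U + v) - 39 = -39 + U + v)
O = 1154/855 (O = -11*(-1/45) - 42*(-1/38) = 11/45 + 21/19 = 1154/855 ≈ 1.3497)
O*f(-26, -80) = 1154*(-39 - 80 - 26)/855 = (1154/855)*(-145) = -33466/171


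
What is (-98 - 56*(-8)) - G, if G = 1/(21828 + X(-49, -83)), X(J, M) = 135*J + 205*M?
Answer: 630701/1802 ≈ 350.00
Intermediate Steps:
G = -1/1802 (G = 1/(21828 + (135*(-49) + 205*(-83))) = 1/(21828 + (-6615 - 17015)) = 1/(21828 - 23630) = 1/(-1802) = -1/1802 ≈ -0.00055494)
(-98 - 56*(-8)) - G = (-98 - 56*(-8)) - 1*(-1/1802) = (-98 + 448) + 1/1802 = 350 + 1/1802 = 630701/1802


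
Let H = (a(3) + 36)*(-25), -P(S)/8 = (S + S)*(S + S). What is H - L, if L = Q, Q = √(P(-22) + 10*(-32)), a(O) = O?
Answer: -975 - 8*I*√247 ≈ -975.0 - 125.73*I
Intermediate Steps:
P(S) = -32*S² (P(S) = -8*(S + S)*(S + S) = -8*2*S*2*S = -32*S²)
Q = 8*I*√247 (Q = √(-32*(-22)² + 10*(-32)) = √(-32*484 - 320) = √(-15488 - 320) = √(-15808) = 8*I*√247 ≈ 125.73*I)
H = -975 (H = (3 + 36)*(-25) = 39*(-25) = -975)
L = 8*I*√247 ≈ 125.73*I
H - L = -975 - 8*I*√247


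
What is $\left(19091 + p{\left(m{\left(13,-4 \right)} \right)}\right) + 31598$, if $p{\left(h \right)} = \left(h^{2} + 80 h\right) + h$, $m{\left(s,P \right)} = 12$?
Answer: $51805$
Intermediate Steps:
$p{\left(h \right)} = h^{2} + 81 h$
$\left(19091 + p{\left(m{\left(13,-4 \right)} \right)}\right) + 31598 = \left(19091 + 12 \left(81 + 12\right)\right) + 31598 = \left(19091 + 12 \cdot 93\right) + 31598 = \left(19091 + 1116\right) + 31598 = 20207 + 31598 = 51805$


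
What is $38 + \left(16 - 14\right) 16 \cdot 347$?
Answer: $11142$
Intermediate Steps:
$38 + \left(16 - 14\right) 16 \cdot 347 = 38 + 2 \cdot 16 \cdot 347 = 38 + 32 \cdot 347 = 38 + 11104 = 11142$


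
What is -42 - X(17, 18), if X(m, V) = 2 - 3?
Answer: -41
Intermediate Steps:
X(m, V) = -1
-42 - X(17, 18) = -42 - 1*(-1) = -42 + 1 = -41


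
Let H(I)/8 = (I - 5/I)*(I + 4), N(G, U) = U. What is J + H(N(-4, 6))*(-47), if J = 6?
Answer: -58262/3 ≈ -19421.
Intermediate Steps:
H(I) = 8*(4 + I)*(I - 5/I) (H(I) = 8*((I - 5/I)*(I + 4)) = 8*((I - 5/I)*(4 + I)) = 8*((4 + I)*(I - 5/I)) = 8*(4 + I)*(I - 5/I))
J + H(N(-4, 6))*(-47) = 6 + (-40 - 160/6 + 8*6² + 32*6)*(-47) = 6 + (-40 - 160*⅙ + 8*36 + 192)*(-47) = 6 + (-40 - 80/3 + 288 + 192)*(-47) = 6 + (1240/3)*(-47) = 6 - 58280/3 = -58262/3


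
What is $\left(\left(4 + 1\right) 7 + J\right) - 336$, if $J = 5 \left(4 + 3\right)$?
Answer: $-266$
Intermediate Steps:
$J = 35$ ($J = 5 \cdot 7 = 35$)
$\left(\left(4 + 1\right) 7 + J\right) - 336 = \left(\left(4 + 1\right) 7 + 35\right) - 336 = \left(5 \cdot 7 + 35\right) - 336 = \left(35 + 35\right) - 336 = 70 - 336 = -266$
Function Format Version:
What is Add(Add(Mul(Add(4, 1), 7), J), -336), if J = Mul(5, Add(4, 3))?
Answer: -266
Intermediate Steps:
J = 35 (J = Mul(5, 7) = 35)
Add(Add(Mul(Add(4, 1), 7), J), -336) = Add(Add(Mul(Add(4, 1), 7), 35), -336) = Add(Add(Mul(5, 7), 35), -336) = Add(Add(35, 35), -336) = Add(70, -336) = -266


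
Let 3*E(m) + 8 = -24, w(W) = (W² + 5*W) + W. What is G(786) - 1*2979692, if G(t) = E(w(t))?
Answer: -8939108/3 ≈ -2.9797e+6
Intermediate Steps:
w(W) = W² + 6*W
E(m) = -32/3 (E(m) = -8/3 + (⅓)*(-24) = -8/3 - 8 = -32/3)
G(t) = -32/3
G(786) - 1*2979692 = -32/3 - 1*2979692 = -32/3 - 2979692 = -8939108/3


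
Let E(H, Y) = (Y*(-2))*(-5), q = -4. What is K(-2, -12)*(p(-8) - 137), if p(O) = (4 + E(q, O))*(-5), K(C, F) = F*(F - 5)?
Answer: 49572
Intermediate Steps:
K(C, F) = F*(-5 + F)
E(H, Y) = 10*Y (E(H, Y) = -2*Y*(-5) = 10*Y)
p(O) = -20 - 50*O (p(O) = (4 + 10*O)*(-5) = -20 - 50*O)
K(-2, -12)*(p(-8) - 137) = (-12*(-5 - 12))*((-20 - 50*(-8)) - 137) = (-12*(-17))*((-20 + 400) - 137) = 204*(380 - 137) = 204*243 = 49572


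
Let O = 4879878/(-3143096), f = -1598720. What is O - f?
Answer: 2512462778621/1571548 ≈ 1.5987e+6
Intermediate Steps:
O = -2439939/1571548 (O = 4879878*(-1/3143096) = -2439939/1571548 ≈ -1.5526)
O - f = -2439939/1571548 - 1*(-1598720) = -2439939/1571548 + 1598720 = 2512462778621/1571548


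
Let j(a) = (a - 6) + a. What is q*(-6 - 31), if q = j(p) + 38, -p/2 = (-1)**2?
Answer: -1036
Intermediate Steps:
p = -2 (p = -2*(-1)**2 = -2*1 = -2)
j(a) = -6 + 2*a (j(a) = (-6 + a) + a = -6 + 2*a)
q = 28 (q = (-6 + 2*(-2)) + 38 = (-6 - 4) + 38 = -10 + 38 = 28)
q*(-6 - 31) = 28*(-6 - 31) = 28*(-37) = -1036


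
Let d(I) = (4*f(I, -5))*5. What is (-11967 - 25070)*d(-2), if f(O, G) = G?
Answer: 3703700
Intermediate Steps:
d(I) = -100 (d(I) = (4*(-5))*5 = -20*5 = -100)
(-11967 - 25070)*d(-2) = (-11967 - 25070)*(-100) = -37037*(-100) = 3703700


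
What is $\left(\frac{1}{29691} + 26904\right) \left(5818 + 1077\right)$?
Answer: $\frac{5507771955175}{29691} \approx 1.855 \cdot 10^{8}$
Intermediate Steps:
$\left(\frac{1}{29691} + 26904\right) \left(5818 + 1077\right) = \left(\frac{1}{29691} + 26904\right) 6895 = \frac{798806665}{29691} \cdot 6895 = \frac{5507771955175}{29691}$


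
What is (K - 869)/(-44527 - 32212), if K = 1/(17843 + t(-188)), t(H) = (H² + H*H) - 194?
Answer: 76764852/6778893043 ≈ 0.011324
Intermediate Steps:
t(H) = -194 + 2*H² (t(H) = (H² + H²) - 194 = 2*H² - 194 = -194 + 2*H²)
K = 1/88337 (K = 1/(17843 + (-194 + 2*(-188)²)) = 1/(17843 + (-194 + 2*35344)) = 1/(17843 + (-194 + 70688)) = 1/(17843 + 70494) = 1/88337 ≈ 1.1320e-5)
(K - 869)/(-44527 - 32212) = (1/88337 - 869)/(-44527 - 32212) = -76764852/88337/(-76739) = -76764852/88337*(-1/76739) = 76764852/6778893043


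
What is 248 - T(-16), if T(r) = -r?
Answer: 232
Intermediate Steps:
248 - T(-16) = 248 - (-1)*(-16) = 248 - 1*16 = 248 - 16 = 232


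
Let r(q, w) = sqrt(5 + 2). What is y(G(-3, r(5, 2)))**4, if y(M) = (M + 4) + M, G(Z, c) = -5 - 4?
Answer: 38416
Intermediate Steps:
r(q, w) = sqrt(7)
G(Z, c) = -9
y(M) = 4 + 2*M (y(M) = (4 + M) + M = 4 + 2*M)
y(G(-3, r(5, 2)))**4 = (4 + 2*(-9))**4 = (4 - 18)**4 = (-14)**4 = 38416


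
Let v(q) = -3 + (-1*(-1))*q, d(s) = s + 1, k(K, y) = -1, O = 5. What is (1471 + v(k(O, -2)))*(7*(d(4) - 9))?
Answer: -41076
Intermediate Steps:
d(s) = 1 + s
v(q) = -3 + q (v(q) = -3 + 1*q = -3 + q)
(1471 + v(k(O, -2)))*(7*(d(4) - 9)) = (1471 + (-3 - 1))*(7*((1 + 4) - 9)) = (1471 - 4)*(7*(5 - 9)) = 1467*(7*(-4)) = 1467*(-28) = -41076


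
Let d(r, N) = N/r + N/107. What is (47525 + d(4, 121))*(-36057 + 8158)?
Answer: -567859900769/428 ≈ -1.3268e+9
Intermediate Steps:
d(r, N) = N/107 + N/r (d(r, N) = N/r + N*(1/107) = N/r + N/107 = N/107 + N/r)
(47525 + d(4, 121))*(-36057 + 8158) = (47525 + ((1/107)*121 + 121/4))*(-36057 + 8158) = (47525 + (121/107 + 121*(1/4)))*(-27899) = (47525 + (121/107 + 121/4))*(-27899) = (47525 + 13431/428)*(-27899) = (20354131/428)*(-27899) = -567859900769/428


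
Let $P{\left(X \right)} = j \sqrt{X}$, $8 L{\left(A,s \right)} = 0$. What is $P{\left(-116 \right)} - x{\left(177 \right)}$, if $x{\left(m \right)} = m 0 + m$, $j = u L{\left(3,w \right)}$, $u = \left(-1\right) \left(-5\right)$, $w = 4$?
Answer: $-177$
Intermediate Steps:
$L{\left(A,s \right)} = 0$ ($L{\left(A,s \right)} = \frac{1}{8} \cdot 0 = 0$)
$u = 5$
$j = 0$ ($j = 5 \cdot 0 = 0$)
$x{\left(m \right)} = m$ ($x{\left(m \right)} = 0 + m = m$)
$P{\left(X \right)} = 0$ ($P{\left(X \right)} = 0 \sqrt{X} = 0$)
$P{\left(-116 \right)} - x{\left(177 \right)} = 0 - 177 = -177$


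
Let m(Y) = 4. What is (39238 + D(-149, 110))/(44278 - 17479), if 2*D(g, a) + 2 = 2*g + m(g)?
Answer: 13030/8933 ≈ 1.4586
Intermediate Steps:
D(g, a) = 1 + g (D(g, a) = -1 + (2*g + 4)/2 = -1 + (4 + 2*g)/2 = -1 + (2 + g) = 1 + g)
(39238 + D(-149, 110))/(44278 - 17479) = (39238 + (1 - 149))/(44278 - 17479) = (39238 - 148)/26799 = 39090*(1/26799) = 13030/8933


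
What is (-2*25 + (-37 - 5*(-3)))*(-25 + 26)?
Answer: -72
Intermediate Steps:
(-2*25 + (-37 - 5*(-3)))*(-25 + 26) = (-50 + (-37 - 1*(-15)))*1 = (-50 + (-37 + 15))*1 = (-50 - 22)*1 = -72*1 = -72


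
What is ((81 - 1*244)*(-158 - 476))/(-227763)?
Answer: -103342/227763 ≈ -0.45373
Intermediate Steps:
((81 - 1*244)*(-158 - 476))/(-227763) = ((81 - 244)*(-634))*(-1/227763) = -163*(-634)*(-1/227763) = 103342*(-1/227763) = -103342/227763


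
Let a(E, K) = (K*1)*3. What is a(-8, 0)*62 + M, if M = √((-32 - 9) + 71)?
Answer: √30 ≈ 5.4772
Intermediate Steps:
M = √30 (M = √(-41 + 71) = √30 ≈ 5.4772)
a(E, K) = 3*K (a(E, K) = K*3 = 3*K)
a(-8, 0)*62 + M = (3*0)*62 + √30 = 0*62 + √30 = 0 + √30 = √30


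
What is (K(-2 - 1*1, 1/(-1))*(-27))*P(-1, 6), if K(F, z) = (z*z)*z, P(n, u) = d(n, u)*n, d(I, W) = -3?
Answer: 81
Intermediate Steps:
P(n, u) = -3*n
K(F, z) = z³ (K(F, z) = z²*z = z³)
(K(-2 - 1*1, 1/(-1))*(-27))*P(-1, 6) = ((1/(-1))³*(-27))*(-3*(-1)) = ((-1)³*(-27))*3 = -1*(-27)*3 = 27*3 = 81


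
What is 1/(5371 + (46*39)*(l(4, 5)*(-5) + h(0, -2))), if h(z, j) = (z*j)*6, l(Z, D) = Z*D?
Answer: -1/174029 ≈ -5.7462e-6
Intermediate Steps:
l(Z, D) = D*Z
h(z, j) = 6*j*z (h(z, j) = (j*z)*6 = 6*j*z)
1/(5371 + (46*39)*(l(4, 5)*(-5) + h(0, -2))) = 1/(5371 + (46*39)*((5*4)*(-5) + 6*(-2)*0)) = 1/(5371 + 1794*(20*(-5) + 0)) = 1/(5371 + 1794*(-100 + 0)) = 1/(5371 + 1794*(-100)) = 1/(5371 - 179400) = 1/(-174029) = -1/174029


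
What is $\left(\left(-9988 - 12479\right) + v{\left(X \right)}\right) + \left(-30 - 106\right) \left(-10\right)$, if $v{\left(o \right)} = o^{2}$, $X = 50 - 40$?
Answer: $-21007$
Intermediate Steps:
$X = 10$ ($X = 50 - 40 = 10$)
$\left(\left(-9988 - 12479\right) + v{\left(X \right)}\right) + \left(-30 - 106\right) \left(-10\right) = \left(\left(-9988 - 12479\right) + 10^{2}\right) + \left(-30 - 106\right) \left(-10\right) = \left(-22467 + 100\right) - -1360 = -22367 + 1360 = -21007$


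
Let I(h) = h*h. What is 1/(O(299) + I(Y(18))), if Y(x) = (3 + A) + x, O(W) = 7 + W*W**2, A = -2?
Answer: 1/26731267 ≈ 3.7409e-8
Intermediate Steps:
O(W) = 7 + W**3
Y(x) = 1 + x (Y(x) = (3 - 2) + x = 1 + x)
I(h) = h**2
1/(O(299) + I(Y(18))) = 1/((7 + 299**3) + (1 + 18)**2) = 1/((7 + 26730899) + 19**2) = 1/(26730906 + 361) = 1/26731267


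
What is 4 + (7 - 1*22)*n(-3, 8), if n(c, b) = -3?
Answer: 49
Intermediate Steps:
4 + (7 - 1*22)*n(-3, 8) = 4 + (7 - 1*22)*(-3) = 4 + (7 - 22)*(-3) = 4 - 15*(-3) = 4 + 45 = 49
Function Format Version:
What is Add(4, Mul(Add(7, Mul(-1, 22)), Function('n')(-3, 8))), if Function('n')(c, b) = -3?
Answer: 49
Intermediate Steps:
Add(4, Mul(Add(7, Mul(-1, 22)), Function('n')(-3, 8))) = Add(4, Mul(Add(7, Mul(-1, 22)), -3)) = Add(4, Mul(Add(7, -22), -3)) = Add(4, Mul(-15, -3)) = Add(4, 45) = 49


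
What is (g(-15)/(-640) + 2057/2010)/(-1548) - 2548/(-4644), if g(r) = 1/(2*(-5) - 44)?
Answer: 1964278589/3584424960 ≈ 0.54800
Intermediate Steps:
g(r) = -1/54 (g(r) = 1/(-10 - 44) = 1/(-54) = -1/54)
(g(-15)/(-640) + 2057/2010)/(-1548) - 2548/(-4644) = (-1/54/(-640) + 2057/2010)/(-1548) - 2548/(-4644) = (-1/54*(-1/640) + 2057*(1/2010))*(-1/1548) - 2548*(-1/4644) = (1/34560 + 2057/2010)*(-1/1548) + 637/1161 = (2369731/2315520)*(-1/1548) + 637/1161 = -2369731/3584424960 + 637/1161 = 1964278589/3584424960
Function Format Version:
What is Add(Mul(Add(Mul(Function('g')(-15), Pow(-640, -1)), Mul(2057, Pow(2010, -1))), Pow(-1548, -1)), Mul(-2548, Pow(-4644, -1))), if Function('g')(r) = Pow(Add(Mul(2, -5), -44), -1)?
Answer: Rational(1964278589, 3584424960) ≈ 0.54800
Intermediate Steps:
Function('g')(r) = Rational(-1, 54) (Function('g')(r) = Pow(Add(-10, -44), -1) = Pow(-54, -1) = Rational(-1, 54))
Add(Mul(Add(Mul(Function('g')(-15), Pow(-640, -1)), Mul(2057, Pow(2010, -1))), Pow(-1548, -1)), Mul(-2548, Pow(-4644, -1))) = Add(Mul(Add(Mul(Rational(-1, 54), Pow(-640, -1)), Mul(2057, Pow(2010, -1))), Pow(-1548, -1)), Mul(-2548, Pow(-4644, -1))) = Add(Mul(Add(Mul(Rational(-1, 54), Rational(-1, 640)), Mul(2057, Rational(1, 2010))), Rational(-1, 1548)), Mul(-2548, Rational(-1, 4644))) = Add(Mul(Add(Rational(1, 34560), Rational(2057, 2010)), Rational(-1, 1548)), Rational(637, 1161)) = Add(Mul(Rational(2369731, 2315520), Rational(-1, 1548)), Rational(637, 1161)) = Add(Rational(-2369731, 3584424960), Rational(637, 1161)) = Rational(1964278589, 3584424960)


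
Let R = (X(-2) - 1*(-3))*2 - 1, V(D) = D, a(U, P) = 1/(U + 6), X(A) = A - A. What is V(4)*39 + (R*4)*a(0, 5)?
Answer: 478/3 ≈ 159.33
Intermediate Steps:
X(A) = 0
a(U, P) = 1/(6 + U)
R = 5 (R = (0 - 1*(-3))*2 - 1 = (0 + 3)*2 - 1 = 3*2 - 1 = 6 - 1 = 5)
V(4)*39 + (R*4)*a(0, 5) = 4*39 + (5*4)/(6 + 0) = 156 + 20/6 = 156 + 20*(⅙) = 156 + 10/3 = 478/3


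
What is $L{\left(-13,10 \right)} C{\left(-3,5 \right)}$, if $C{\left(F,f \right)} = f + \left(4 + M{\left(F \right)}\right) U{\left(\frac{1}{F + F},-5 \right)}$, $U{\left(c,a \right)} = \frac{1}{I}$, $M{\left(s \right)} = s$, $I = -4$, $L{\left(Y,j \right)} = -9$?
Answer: $- \frac{171}{4} \approx -42.75$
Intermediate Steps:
$U{\left(c,a \right)} = - \frac{1}{4}$ ($U{\left(c,a \right)} = \frac{1}{-4} = - \frac{1}{4}$)
$C{\left(F,f \right)} = -1 + f - \frac{F}{4}$ ($C{\left(F,f \right)} = f + \left(4 + F\right) \left(- \frac{1}{4}\right) = f - \left(1 + \frac{F}{4}\right) = -1 + f - \frac{F}{4}$)
$L{\left(-13,10 \right)} C{\left(-3,5 \right)} = - 9 \left(-1 + 5 - - \frac{3}{4}\right) = - 9 \left(-1 + 5 + \frac{3}{4}\right) = \left(-9\right) \frac{19}{4} = - \frac{171}{4}$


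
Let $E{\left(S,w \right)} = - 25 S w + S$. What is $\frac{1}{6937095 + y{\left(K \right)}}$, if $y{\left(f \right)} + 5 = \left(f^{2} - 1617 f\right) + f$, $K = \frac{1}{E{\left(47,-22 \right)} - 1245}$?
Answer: $\frac{607721104}{4215815953509729} \approx 1.4415 \cdot 10^{-7}$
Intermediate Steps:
$E{\left(S,w \right)} = S - 25 S w$ ($E{\left(S,w \right)} = - 25 S w + S = S - 25 S w$)
$K = \frac{1}{24652}$ ($K = \frac{1}{47 \left(1 - -550\right) - 1245} = \frac{1}{47 \left(1 + 550\right) - 1245} = \frac{1}{47 \cdot 551 - 1245} = \frac{1}{25897 - 1245} = \frac{1}{24652} \approx 4.0565 \cdot 10^{-5}$)
$y{\left(f \right)} = -5 + f^{2} - 1616 f$ ($y{\left(f \right)} = -5 + \left(\left(f^{2} - 1617 f\right) + f\right) = -5 + \left(f^{2} - 1616 f\right) = -5 + f^{2} - 1616 f$)
$\frac{1}{6937095 + y{\left(K \right)}} = \frac{1}{6937095 - \left(\frac{31219}{6163} - \frac{1}{607721104}\right)} = \frac{1}{6937095 - \frac{3078443151}{607721104}} = \frac{1}{\frac{4215815953509729}{607721104}} = \frac{607721104}{4215815953509729}$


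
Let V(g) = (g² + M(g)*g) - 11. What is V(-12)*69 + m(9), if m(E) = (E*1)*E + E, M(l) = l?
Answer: 19203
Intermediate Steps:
V(g) = -11 + 2*g² (V(g) = (g² + g*g) - 11 = (g² + g²) - 11 = 2*g² - 11 = -11 + 2*g²)
m(E) = E + E² (m(E) = E*E + E = E² + E = E + E²)
V(-12)*69 + m(9) = (-11 + 2*(-12)²)*69 + 9*(1 + 9) = (-11 + 2*144)*69 + 9*10 = (-11 + 288)*69 + 90 = 277*69 + 90 = 19113 + 90 = 19203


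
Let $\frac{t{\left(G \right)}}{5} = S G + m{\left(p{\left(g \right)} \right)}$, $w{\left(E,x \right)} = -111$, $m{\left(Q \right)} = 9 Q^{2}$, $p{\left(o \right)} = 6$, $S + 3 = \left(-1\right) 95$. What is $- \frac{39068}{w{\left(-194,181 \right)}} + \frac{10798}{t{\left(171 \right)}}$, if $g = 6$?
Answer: $\frac{534836497}{1520145} \approx 351.83$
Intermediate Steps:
$S = -98$ ($S = -3 - 95 = -98$)
$t{\left(G \right)} = 1620 - 490 G$ ($t{\left(G \right)} = 5 \left(- 98 G + 9 \cdot 6^{2}\right) = 5 \left(- 98 G + 9 \cdot 36\right) = 5 \left(- 98 G + 324\right) = 5 \left(324 - 98 G\right) = 1620 - 490 G$)
$- \frac{39068}{w{\left(-194,181 \right)}} + \frac{10798}{t{\left(171 \right)}} = - \frac{39068}{-111} + \frac{10798}{1620 - 83790} = \left(-39068\right) \left(- \frac{1}{111}\right) + \frac{10798}{1620 - 83790} = \frac{39068}{111} + \frac{10798}{-82170} = \frac{39068}{111} + 10798 \left(- \frac{1}{82170}\right) = \frac{39068}{111} - \frac{5399}{41085} = \frac{534836497}{1520145}$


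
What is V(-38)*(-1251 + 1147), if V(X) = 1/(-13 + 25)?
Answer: -26/3 ≈ -8.6667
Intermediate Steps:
V(X) = 1/12
V(-38)*(-1251 + 1147) = (-1251 + 1147)/12 = (1/12)*(-104) = -26/3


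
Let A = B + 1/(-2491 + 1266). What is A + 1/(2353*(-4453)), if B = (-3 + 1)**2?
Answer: 51331274966/12835438525 ≈ 3.9992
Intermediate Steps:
B = 4 (B = (-2)**2 = 4)
A = 4899/1225 (A = 4 + 1/(-2491 + 1266) = 4 + 1/(-1225) = 4 - 1/1225 = 4899/1225 ≈ 3.9992)
A + 1/(2353*(-4453)) = 4899/1225 + 1/(2353*(-4453)) = 4899/1225 + (1/2353)*(-1/4453) = 4899/1225 - 1/10477909 = 51331274966/12835438525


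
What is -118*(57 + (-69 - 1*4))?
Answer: 1888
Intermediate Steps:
-118*(57 + (-69 - 1*4)) = -118*(57 + (-69 - 4)) = -118*(57 - 73) = -118*(-16) = 1888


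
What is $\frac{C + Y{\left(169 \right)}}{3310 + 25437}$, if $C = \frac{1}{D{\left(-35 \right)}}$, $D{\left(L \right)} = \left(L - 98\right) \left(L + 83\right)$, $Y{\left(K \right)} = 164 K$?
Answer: $\frac{176938943}{183520848} \approx 0.96414$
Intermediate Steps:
$D{\left(L \right)} = \left(-98 + L\right) \left(83 + L\right)$
$C = - \frac{1}{6384}$ ($C = \frac{1}{-8134 + \left(-35\right)^{2} - -525} = \frac{1}{-8134 + 1225 + 525} = \frac{1}{-6384} = - \frac{1}{6384} \approx -0.00015664$)
$\frac{C + Y{\left(169 \right)}}{3310 + 25437} = \frac{- \frac{1}{6384} + 164 \cdot 169}{3310 + 25437} = \frac{- \frac{1}{6384} + 27716}{28747} = \frac{176938943}{6384} \cdot \frac{1}{28747} = \frac{176938943}{183520848}$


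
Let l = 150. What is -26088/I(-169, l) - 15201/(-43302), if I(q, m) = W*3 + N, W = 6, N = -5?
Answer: -376488321/187642 ≈ -2006.4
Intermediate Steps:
I(q, m) = 13 (I(q, m) = 6*3 - 5 = 18 - 5 = 13)
-26088/I(-169, l) - 15201/(-43302) = -26088/13 - 15201/(-43302) = -26088*1/13 - 15201*(-1/43302) = -26088/13 + 5067/14434 = -376488321/187642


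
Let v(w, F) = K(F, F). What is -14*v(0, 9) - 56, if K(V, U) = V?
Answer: -182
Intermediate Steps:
v(w, F) = F
-14*v(0, 9) - 56 = -14*9 - 56 = -126 - 56 = -182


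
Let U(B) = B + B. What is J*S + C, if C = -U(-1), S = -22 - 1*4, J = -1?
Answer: 28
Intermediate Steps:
S = -26 (S = -22 - 4 = -26)
U(B) = 2*B
C = 2 (C = -2*(-1) = -1*(-2) = 2)
J*S + C = -1*(-26) + 2 = 26 + 2 = 28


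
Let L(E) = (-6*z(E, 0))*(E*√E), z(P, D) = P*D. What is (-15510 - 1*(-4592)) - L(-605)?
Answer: -10918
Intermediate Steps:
z(P, D) = D*P
L(E) = 0 (L(E) = (-0*E)*(E*√E) = (-6*0)*E^(3/2) = 0*E^(3/2) = 0)
(-15510 - 1*(-4592)) - L(-605) = (-15510 - 1*(-4592)) - 1*0 = (-15510 + 4592) + 0 = -10918 + 0 = -10918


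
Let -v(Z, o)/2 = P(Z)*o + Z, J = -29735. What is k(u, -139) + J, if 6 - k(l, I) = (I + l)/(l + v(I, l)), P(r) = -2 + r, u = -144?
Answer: -1203251829/40474 ≈ -29729.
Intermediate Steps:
v(Z, o) = -2*Z - 2*o*(-2 + Z) (v(Z, o) = -2*((-2 + Z)*o + Z) = -2*(o*(-2 + Z) + Z) = -2*(Z + o*(-2 + Z)) = -2*Z - 2*o*(-2 + Z))
k(l, I) = 6 - (I + l)/(l - 2*I - 2*l*(-2 + I)) (k(l, I) = 6 - (I + l)/(l + (-2*I - 2*l*(-2 + I))) = 6 - (I + l)/(l - 2*I - 2*l*(-2 + I)))
k(u, -139) + J = (-29*(-144) + 13*(-139) + 12*(-139)*(-144))/(-5*(-144) + 2*(-139) + 2*(-139)*(-144)) - 29735 = (4176 - 1807 + 240192)/(720 - 278 + 40032) - 29735 = 242561/40474 - 29735 = -1203251829/40474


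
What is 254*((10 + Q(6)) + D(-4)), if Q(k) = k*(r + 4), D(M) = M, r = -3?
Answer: 3048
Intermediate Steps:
Q(k) = k (Q(k) = k*(-3 + 4) = k*1 = k)
254*((10 + Q(6)) + D(-4)) = 254*((10 + 6) - 4) = 254*(16 - 4) = 254*12 = 3048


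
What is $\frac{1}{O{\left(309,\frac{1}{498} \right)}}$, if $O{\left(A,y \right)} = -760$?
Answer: $- \frac{1}{760} \approx -0.0013158$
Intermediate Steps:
$\frac{1}{O{\left(309,\frac{1}{498} \right)}} = \frac{1}{-760} = - \frac{1}{760}$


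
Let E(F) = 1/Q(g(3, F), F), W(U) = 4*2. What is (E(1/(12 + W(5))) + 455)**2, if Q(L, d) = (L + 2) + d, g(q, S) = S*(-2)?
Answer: 315595225/1521 ≈ 2.0749e+5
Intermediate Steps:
g(q, S) = -2*S
Q(L, d) = 2 + L + d (Q(L, d) = (2 + L) + d = 2 + L + d)
W(U) = 8
E(F) = 1/(2 - F) (E(F) = 1/(2 - 2*F + F) = 1/(2 - F))
(E(1/(12 + W(5))) + 455)**2 = (1/(2 - 1/(12 + 8)) + 455)**2 = (1/(2 - 1/20) + 455)**2 = (1/(39/20) + 455)**2 = (20/39 + 455)**2 = (17765/39)**2 = 315595225/1521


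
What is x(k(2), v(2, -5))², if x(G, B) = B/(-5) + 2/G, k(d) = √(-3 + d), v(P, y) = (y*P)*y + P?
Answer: 2604/25 + 208*I/5 ≈ 104.16 + 41.6*I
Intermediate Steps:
v(P, y) = P + P*y² (v(P, y) = (P*y)*y + P = P*y² + P = P + P*y²)
x(G, B) = 2/G - B/5 (x(G, B) = B*(-⅕) + 2/G = -B/5 + 2/G = 2/G - B/5)
x(k(2), v(2, -5))² = (2/(√(-3 + 2)) - 2*(1 + (-5)²)/5)² = (2/(√(-1)) - 2*(1 + 25)/5)² = (2/I - 2*26/5)² = (2*(-I) - ⅕*52)² = (-2*I - 52/5)² = (-52/5 - 2*I)²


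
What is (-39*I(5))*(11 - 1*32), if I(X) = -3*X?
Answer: -12285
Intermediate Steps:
(-39*I(5))*(11 - 1*32) = (-(-117)*5)*(11 - 1*32) = (-39*(-15))*(11 - 32) = 585*(-21) = -12285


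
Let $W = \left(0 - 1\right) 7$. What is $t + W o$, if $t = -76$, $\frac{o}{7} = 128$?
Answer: $-6348$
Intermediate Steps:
$o = 896$ ($o = 7 \cdot 128 = 896$)
$W = -7$ ($W = \left(-1\right) 7 = -7$)
$t + W o = -76 - 6272 = -6348$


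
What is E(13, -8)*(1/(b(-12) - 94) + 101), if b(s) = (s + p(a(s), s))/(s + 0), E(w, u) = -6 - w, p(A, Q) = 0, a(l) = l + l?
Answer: -178448/93 ≈ -1918.8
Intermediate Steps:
a(l) = 2*l
b(s) = 1 (b(s) = (s + 0)/(s + 0) = s/s = 1)
E(13, -8)*(1/(b(-12) - 94) + 101) = (-6 - 1*13)*(1/(1 - 94) + 101) = (-6 - 13)*(1/(-93) + 101) = -19*(-1/93 + 101) = -19*9392/93 = -178448/93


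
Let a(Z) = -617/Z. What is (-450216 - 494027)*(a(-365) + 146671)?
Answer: -50550551342276/365 ≈ -1.3849e+11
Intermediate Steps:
(-450216 - 494027)*(a(-365) + 146671) = (-450216 - 494027)*(-617/(-365) + 146671) = -944243*(-617*(-1/365) + 146671) = -944243*(617/365 + 146671) = -944243*53535532/365 = -50550551342276/365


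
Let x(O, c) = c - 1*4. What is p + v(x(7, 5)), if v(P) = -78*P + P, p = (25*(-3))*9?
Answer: -752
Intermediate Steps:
x(O, c) = -4 + c (x(O, c) = c - 4 = -4 + c)
p = -675 (p = -75*9 = -675)
v(P) = -77*P
p + v(x(7, 5)) = -675 - 77*(-4 + 5) = -675 - 77*1 = -675 - 77 = -752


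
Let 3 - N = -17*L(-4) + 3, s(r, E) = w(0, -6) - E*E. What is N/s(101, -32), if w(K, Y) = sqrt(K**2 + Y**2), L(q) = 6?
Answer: -51/509 ≈ -0.10020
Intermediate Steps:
s(r, E) = 6 - E**2 (s(r, E) = sqrt(0**2 + (-6)**2) - E*E = sqrt(0 + 36) - E**2 = sqrt(36) - E**2 = 6 - E**2)
N = 102 (N = 3 - (-17*6 + 3) = 3 - (-102 + 3) = 3 - 1*(-99) = 3 + 99 = 102)
N/s(101, -32) = 102/(6 - 1*(-32)**2) = 102/(6 - 1*1024) = 102/(6 - 1024) = 102/(-1018) = 102*(-1/1018) = -51/509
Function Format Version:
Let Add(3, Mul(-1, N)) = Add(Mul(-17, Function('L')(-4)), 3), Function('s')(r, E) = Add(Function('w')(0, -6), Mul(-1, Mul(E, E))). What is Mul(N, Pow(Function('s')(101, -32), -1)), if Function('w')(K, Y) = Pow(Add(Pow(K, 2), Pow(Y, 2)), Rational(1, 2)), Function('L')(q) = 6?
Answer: Rational(-51, 509) ≈ -0.10020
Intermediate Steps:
Function('s')(r, E) = Add(6, Mul(-1, Pow(E, 2))) (Function('s')(r, E) = Add(Pow(Add(Pow(0, 2), Pow(-6, 2)), Rational(1, 2)), Mul(-1, Mul(E, E))) = Add(Pow(Add(0, 36), Rational(1, 2)), Mul(-1, Pow(E, 2))) = Add(Pow(36, Rational(1, 2)), Mul(-1, Pow(E, 2))) = Add(6, Mul(-1, Pow(E, 2))))
N = 102 (N = Add(3, Mul(-1, Add(Mul(-17, 6), 3))) = Add(3, Mul(-1, Add(-102, 3))) = Add(3, Mul(-1, -99)) = Add(3, 99) = 102)
Mul(N, Pow(Function('s')(101, -32), -1)) = Mul(102, Pow(Add(6, Mul(-1, Pow(-32, 2))), -1)) = Mul(102, Pow(Add(6, Mul(-1, 1024)), -1)) = Mul(102, Pow(Add(6, -1024), -1)) = Mul(102, Pow(-1018, -1)) = Mul(102, Rational(-1, 1018)) = Rational(-51, 509)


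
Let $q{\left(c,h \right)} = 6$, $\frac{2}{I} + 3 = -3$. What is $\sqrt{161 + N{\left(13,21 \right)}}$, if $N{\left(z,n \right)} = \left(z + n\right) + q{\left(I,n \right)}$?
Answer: $\sqrt{201} \approx 14.177$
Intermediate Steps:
$I = - \frac{1}{3}$ ($I = \frac{2}{-3 - 3} = \frac{2}{-6} = 2 \left(- \frac{1}{6}\right) = - \frac{1}{3} \approx -0.33333$)
$N{\left(z,n \right)} = 6 + n + z$ ($N{\left(z,n \right)} = \left(z + n\right) + 6 = \left(n + z\right) + 6 = 6 + n + z$)
$\sqrt{161 + N{\left(13,21 \right)}} = \sqrt{161 + \left(6 + 21 + 13\right)} = \sqrt{161 + 40} = \sqrt{201}$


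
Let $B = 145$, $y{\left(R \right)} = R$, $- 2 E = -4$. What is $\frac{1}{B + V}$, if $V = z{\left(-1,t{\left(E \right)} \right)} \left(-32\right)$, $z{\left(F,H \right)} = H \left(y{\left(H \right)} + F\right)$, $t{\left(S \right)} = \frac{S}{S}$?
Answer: $\frac{1}{145} \approx 0.0068966$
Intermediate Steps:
$E = 2$ ($E = \left(- \frac{1}{2}\right) \left(-4\right) = 2$)
$t{\left(S \right)} = 1$
$z{\left(F,H \right)} = H \left(F + H\right)$ ($z{\left(F,H \right)} = H \left(H + F\right) = H \left(F + H\right)$)
$V = 0$ ($V = 1 \left(-1 + 1\right) \left(-32\right) = 1 \cdot 0 \left(-32\right) = 0 \left(-32\right) = 0$)
$\frac{1}{B + V} = \frac{1}{145 + 0} = \frac{1}{145}$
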